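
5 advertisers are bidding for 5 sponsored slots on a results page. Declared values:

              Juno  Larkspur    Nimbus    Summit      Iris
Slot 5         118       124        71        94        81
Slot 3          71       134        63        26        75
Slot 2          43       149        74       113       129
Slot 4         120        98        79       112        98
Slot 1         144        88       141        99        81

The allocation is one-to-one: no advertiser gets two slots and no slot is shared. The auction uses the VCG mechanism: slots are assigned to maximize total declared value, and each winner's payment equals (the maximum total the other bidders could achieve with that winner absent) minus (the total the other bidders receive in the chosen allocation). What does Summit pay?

Efficient allocation: Juno→Slot 5 ($118), Larkspur→Slot 3 ($134), Nimbus→Slot 1 ($141), Summit→Slot 4 ($112), Iris→Slot 2 ($129); total welfare W = $634.
Summit receives Slot 4 at value $112, so the others get W − 112 = $522.
Without Summit: best allocation of the remaining 4 bidders over all 5 slots is Juno→Slot 4 ($120), Larkspur→Slot 3 ($134), Nimbus→Slot 1 ($141), Iris→Slot 2 ($129), total $524.
VCG payment = (others' best without Summit) − (others' welfare with Summit) = 524 − 522 = $2.

Summit pays $2.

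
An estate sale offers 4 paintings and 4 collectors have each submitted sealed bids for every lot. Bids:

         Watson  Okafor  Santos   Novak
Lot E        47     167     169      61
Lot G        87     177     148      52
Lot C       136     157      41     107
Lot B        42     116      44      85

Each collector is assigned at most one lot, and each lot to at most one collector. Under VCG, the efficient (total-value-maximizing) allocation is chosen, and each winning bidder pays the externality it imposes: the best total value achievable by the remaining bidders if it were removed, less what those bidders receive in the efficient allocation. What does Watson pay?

Efficient allocation: Watson→Lot C ($136), Okafor→Lot G ($177), Santos→Lot E ($169), Novak→Lot B ($85); total welfare W = $567.
Watson receives Lot C at value $136, so the others get W − 136 = $431.
Without Watson: best allocation of the remaining 3 bidders over all 4 lots is Okafor→Lot G ($177), Santos→Lot E ($169), Novak→Lot C ($107), total $453.
VCG payment = (others' best without Watson) − (others' welfare with Watson) = 453 − 431 = $22.

Watson pays $22.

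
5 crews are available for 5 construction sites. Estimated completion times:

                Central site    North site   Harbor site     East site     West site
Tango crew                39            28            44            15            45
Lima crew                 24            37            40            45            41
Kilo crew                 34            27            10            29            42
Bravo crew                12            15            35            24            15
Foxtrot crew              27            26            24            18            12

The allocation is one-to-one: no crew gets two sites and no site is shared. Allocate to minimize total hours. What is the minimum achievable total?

Optimal: Tango crew→East site (15 hours), Lima crew→Central site (24 hours), Kilo crew→Harbor site (10 hours), Bravo crew→North site (15 hours), Foxtrot crew→West site (12 hours) — total 15+24+10+15+12 = 76 hours.
Column-greedy (each site in turn goes to its cheapest remaining crew) gives 104 hours, worse by 28.

Min total: 76 hours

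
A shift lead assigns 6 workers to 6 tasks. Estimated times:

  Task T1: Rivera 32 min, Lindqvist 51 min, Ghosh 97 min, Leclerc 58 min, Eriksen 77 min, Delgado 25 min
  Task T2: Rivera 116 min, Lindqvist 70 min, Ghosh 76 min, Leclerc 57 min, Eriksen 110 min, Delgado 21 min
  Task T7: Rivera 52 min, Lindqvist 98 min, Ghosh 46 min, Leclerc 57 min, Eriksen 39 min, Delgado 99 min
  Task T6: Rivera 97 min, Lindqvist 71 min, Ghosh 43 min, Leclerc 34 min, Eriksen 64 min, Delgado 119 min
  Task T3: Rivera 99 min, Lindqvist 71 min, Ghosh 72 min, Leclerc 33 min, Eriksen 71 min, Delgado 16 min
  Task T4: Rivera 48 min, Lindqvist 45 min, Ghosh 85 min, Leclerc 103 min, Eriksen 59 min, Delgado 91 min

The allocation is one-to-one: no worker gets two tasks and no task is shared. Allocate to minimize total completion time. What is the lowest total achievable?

Treat this as an assignment problem: match each worker to one task.
Optimal: Rivera→Task T1 (32 min), Lindqvist→Task T4 (45 min), Ghosh→Task T6 (43 min), Leclerc→Task T3 (33 min), Eriksen→Task T7 (39 min), Delgado→Task T2 (21 min) — total 32+45+43+33+39+21 = 213 min.

Minimum total: 213 min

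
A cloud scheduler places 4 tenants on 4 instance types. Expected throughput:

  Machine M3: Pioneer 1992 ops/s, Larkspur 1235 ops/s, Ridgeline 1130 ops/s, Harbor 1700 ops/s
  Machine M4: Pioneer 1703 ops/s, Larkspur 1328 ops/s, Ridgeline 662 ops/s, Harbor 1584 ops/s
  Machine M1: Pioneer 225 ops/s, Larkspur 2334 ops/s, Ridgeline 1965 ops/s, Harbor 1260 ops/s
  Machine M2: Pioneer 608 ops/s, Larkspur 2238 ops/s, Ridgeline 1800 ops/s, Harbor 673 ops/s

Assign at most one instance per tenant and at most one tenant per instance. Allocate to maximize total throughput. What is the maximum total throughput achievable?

Max total: 7779 ops/s

Optimal: Pioneer→Machine M3 (1992 ops/s), Larkspur→Machine M2 (2238 ops/s), Ridgeline→Machine M1 (1965 ops/s), Harbor→Machine M4 (1584 ops/s) — total 1992+2238+1965+1584 = 7779 ops/s.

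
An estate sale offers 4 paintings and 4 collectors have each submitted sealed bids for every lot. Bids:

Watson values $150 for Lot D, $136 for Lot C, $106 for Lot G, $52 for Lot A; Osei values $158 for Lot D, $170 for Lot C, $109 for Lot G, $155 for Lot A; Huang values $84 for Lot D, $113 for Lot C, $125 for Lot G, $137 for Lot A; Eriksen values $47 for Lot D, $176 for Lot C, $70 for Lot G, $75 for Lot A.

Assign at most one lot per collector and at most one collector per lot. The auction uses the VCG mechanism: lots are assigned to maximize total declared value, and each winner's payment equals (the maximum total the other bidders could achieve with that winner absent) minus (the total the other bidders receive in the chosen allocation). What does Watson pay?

Watson pays $15.

Efficient allocation: Watson→Lot D ($150), Osei→Lot A ($155), Huang→Lot G ($125), Eriksen→Lot C ($176); total welfare W = $606.
Watson receives Lot D at value $150, so the others get W − 150 = $456.
Without Watson: best allocation of the remaining 3 bidders over all 4 lots is Osei→Lot D ($158), Huang→Lot A ($137), Eriksen→Lot C ($176), total $471.
VCG payment = (others' best without Watson) − (others' welfare with Watson) = 471 − 456 = $15.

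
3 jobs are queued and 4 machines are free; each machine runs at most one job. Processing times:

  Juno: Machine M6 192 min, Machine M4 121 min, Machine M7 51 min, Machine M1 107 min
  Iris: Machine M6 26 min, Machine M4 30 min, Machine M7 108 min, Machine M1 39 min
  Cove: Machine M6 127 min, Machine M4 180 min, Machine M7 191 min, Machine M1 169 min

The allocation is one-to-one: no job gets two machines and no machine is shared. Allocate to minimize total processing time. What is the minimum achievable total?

Optimal: Juno→Machine M7 (51 min), Iris→Machine M4 (30 min), Cove→Machine M6 (127 min) — total 51+30+127 = 208 min.
Column-greedy (each machine in turn goes to its cheapest remaining job) gives 338 min, worse by 130.
Next-best assignment: Juno→Machine M7, Iris→Machine M1, Cove→Machine M6 = 217 min.
Swapping Cove↔Juno (Cove→Machine M7 191 min, Juno→Machine M6 192 min) adds 205.
Checked against all permutations: 208 min is optimal.

Minimum total: 208 min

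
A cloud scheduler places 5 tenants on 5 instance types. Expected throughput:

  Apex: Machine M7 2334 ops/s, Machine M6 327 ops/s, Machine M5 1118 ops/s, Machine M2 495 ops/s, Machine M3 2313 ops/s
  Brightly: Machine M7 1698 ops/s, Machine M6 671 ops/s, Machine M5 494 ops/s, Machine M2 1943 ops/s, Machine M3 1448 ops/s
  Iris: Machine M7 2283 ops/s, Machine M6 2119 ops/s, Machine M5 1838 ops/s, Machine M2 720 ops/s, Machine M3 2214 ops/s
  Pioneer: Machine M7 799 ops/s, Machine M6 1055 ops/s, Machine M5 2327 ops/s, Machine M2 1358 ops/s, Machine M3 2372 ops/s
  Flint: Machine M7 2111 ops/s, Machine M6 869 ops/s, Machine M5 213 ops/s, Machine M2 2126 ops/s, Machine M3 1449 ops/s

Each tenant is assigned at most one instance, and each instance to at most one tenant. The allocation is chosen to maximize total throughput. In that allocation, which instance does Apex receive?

Apex receives Machine M3.

This is a one-to-one assignment (maximum-weight bipartite matching).
Optimal: Apex→Machine M3 (2313 ops/s), Brightly→Machine M2 (1943 ops/s), Iris→Machine M6 (2119 ops/s), Pioneer→Machine M5 (2327 ops/s), Flint→Machine M7 (2111 ops/s) — total 2313+1943+2119+2327+2111 = 10813 ops/s.
Column-greedy (each instance in turn goes to its best remaining tenant) gives 10354 ops/s, worse by 459.
Next-best assignment: Apex→Machine M3, Brightly→Machine M7, Iris→Machine M6, Pioneer→Machine M5, Flint→Machine M2 = 10583 ops/s.
Every other assignment is strictly worse.
Apex's own top instance is Machine M7 (2334 ops/s), but forcing Apex→Machine M7 and reassigning the rest optimally gives only 10354 ops/s — worse by 459.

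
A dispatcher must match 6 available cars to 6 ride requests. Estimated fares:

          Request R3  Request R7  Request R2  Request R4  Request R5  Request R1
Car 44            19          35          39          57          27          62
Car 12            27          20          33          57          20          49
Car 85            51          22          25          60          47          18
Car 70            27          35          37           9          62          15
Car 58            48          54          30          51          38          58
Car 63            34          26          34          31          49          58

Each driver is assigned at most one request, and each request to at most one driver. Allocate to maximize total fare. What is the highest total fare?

Max total: $321

Optimal: Car 44→Request R2 ($39), Car 12→Request R4 ($57), Car 85→Request R3 ($51), Car 70→Request R5 ($62), Car 58→Request R7 ($54), Car 63→Request R1 ($58) — total 39+57+51+62+54+58 = $321.
Max-entry greedy (repeatedly take the single best remaining cell) gives $305, worse by 16.
Swapping Car 44↔Car 85 (Car 44→Request R3 $19, Car 85→Request R2 $25) loses 46.
Checked against all permutations: $321 is optimal.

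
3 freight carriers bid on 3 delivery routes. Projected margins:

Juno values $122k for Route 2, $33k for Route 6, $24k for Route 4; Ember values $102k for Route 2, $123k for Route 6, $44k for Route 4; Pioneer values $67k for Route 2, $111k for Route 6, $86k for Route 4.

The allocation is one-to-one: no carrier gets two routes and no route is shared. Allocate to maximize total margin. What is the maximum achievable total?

Maximum total: $331k

Optimal: Juno→Route 2 ($122k), Ember→Route 6 ($123k), Pioneer→Route 4 ($86k) — total 122+123+86 = $331k.
No other one-to-one assignment exceeds $331k.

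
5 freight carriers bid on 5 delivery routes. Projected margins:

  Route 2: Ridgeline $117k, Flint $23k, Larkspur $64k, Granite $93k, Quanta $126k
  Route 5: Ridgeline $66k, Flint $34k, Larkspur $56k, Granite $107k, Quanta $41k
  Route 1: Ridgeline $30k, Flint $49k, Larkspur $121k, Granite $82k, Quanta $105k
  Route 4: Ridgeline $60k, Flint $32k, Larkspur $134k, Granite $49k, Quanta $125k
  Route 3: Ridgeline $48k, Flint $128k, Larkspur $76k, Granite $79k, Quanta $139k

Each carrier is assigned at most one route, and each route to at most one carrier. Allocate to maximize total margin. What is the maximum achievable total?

Maximum total: $598k

Treat this as an assignment problem: match each carrier to one route.
Optimal: Ridgeline→Route 2 ($117k), Flint→Route 3 ($128k), Larkspur→Route 1 ($121k), Granite→Route 5 ($107k), Quanta→Route 4 ($125k) — total 117+128+121+107+125 = $598k.
Column-greedy (each route in turn goes to its best remaining carrier) gives $542k, worse by 56.
Next-best assignment: Ridgeline→Route 2, Flint→Route 3, Larkspur→Route 4, Granite→Route 5, Quanta→Route 1 = $591k.
Swapping Granite↔Flint (Granite→Route 3 $79k, Flint→Route 5 $34k) loses 122.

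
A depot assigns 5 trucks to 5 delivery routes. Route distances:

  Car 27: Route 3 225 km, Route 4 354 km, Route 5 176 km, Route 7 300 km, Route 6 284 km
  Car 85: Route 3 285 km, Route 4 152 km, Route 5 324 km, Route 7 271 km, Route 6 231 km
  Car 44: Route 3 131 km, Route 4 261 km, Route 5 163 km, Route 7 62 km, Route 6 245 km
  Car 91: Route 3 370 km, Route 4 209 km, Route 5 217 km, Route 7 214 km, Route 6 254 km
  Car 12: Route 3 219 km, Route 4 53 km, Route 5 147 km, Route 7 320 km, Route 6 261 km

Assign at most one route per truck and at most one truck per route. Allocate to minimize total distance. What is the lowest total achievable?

Min total: 788 km

Optimal: Car 27→Route 3 (225 km), Car 85→Route 6 (231 km), Car 44→Route 7 (62 km), Car 91→Route 5 (217 km), Car 12→Route 4 (53 km) — total 225+231+62+217+53 = 788 km.
Column-greedy (each route in turn goes to its cheapest remaining truck) gives 805 km, worse by 17.
Next-best assignment: Car 27→Route 5, Car 85→Route 6, Car 44→Route 3, Car 91→Route 7, Car 12→Route 4 = 805 km.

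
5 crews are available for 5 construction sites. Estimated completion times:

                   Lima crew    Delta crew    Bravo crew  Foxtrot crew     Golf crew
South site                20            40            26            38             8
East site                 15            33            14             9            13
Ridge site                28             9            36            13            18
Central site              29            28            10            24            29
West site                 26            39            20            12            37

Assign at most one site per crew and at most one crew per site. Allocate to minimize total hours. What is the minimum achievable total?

Treat this as an assignment problem: match each crew to one site.
Optimal: Lima crew→East site (15 hours), Delta crew→Ridge site (9 hours), Bravo crew→Central site (10 hours), Foxtrot crew→West site (12 hours), Golf crew→South site (8 hours) — total 15+9+10+12+8 = 54 hours.
Min-entry greedy (repeatedly take the single cheapest remaining cell) gives 62 hours, worse by 8.

Min total: 54 hours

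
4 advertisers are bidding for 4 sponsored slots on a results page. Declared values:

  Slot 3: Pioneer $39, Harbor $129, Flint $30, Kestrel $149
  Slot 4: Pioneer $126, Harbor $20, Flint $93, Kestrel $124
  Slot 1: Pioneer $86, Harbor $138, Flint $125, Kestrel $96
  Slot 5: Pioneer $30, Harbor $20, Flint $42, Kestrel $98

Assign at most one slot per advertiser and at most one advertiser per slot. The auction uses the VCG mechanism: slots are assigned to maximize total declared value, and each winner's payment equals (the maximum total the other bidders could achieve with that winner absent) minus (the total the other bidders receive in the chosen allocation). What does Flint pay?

Efficient allocation: Pioneer→Slot 4 ($126), Harbor→Slot 3 ($129), Flint→Slot 1 ($125), Kestrel→Slot 5 ($98); total welfare W = $478.
Flint receives Slot 1 at value $125, so the others get W − 125 = $353.
Without Flint: best allocation of the remaining 3 bidders over all 4 slots is Pioneer→Slot 4 ($126), Harbor→Slot 1 ($138), Kestrel→Slot 3 ($149), total $413.
VCG payment = (others' best without Flint) − (others' welfare with Flint) = 413 − 353 = $60.

Flint pays $60.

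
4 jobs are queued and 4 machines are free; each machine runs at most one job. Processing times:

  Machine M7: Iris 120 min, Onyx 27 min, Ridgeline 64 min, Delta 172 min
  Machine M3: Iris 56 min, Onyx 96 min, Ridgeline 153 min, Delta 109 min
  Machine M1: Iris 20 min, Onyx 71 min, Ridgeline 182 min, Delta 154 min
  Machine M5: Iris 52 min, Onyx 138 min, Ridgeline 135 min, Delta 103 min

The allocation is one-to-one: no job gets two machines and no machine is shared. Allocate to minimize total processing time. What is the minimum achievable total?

Minimum total: 283 min

Optimal: Iris→Machine M1 (20 min), Onyx→Machine M3 (96 min), Ridgeline→Machine M7 (64 min), Delta→Machine M5 (103 min) — total 20+96+64+103 = 283 min.
Row-greedy (each job in turn takes its cheapest remaining machine) gives 291 min, worse by 8.
Every other assignment is strictly worse.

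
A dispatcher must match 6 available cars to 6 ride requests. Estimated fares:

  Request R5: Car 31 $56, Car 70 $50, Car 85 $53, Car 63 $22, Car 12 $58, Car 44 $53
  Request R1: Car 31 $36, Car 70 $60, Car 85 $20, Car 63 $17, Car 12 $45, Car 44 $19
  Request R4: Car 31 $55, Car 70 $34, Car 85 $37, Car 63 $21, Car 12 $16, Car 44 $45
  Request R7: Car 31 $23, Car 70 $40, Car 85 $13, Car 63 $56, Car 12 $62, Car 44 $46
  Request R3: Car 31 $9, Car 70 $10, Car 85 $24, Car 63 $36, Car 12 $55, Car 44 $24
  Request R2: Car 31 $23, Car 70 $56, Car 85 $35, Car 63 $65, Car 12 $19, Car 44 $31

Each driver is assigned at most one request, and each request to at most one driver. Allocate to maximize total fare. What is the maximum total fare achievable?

Optimal: Car 31→Request R4 ($55), Car 70→Request R1 ($60), Car 85→Request R5 ($53), Car 63→Request R2 ($65), Car 12→Request R3 ($55), Car 44→Request R7 ($46) — total 55+60+53+65+55+46 = $334.
Row-greedy (each driver in turn takes its best remaining request) gives $304, worse by 30.
Swapping Car 63↔Car 12 (Car 63→Request R3 $36, Car 12→Request R2 $19) loses 65.

Max total: $334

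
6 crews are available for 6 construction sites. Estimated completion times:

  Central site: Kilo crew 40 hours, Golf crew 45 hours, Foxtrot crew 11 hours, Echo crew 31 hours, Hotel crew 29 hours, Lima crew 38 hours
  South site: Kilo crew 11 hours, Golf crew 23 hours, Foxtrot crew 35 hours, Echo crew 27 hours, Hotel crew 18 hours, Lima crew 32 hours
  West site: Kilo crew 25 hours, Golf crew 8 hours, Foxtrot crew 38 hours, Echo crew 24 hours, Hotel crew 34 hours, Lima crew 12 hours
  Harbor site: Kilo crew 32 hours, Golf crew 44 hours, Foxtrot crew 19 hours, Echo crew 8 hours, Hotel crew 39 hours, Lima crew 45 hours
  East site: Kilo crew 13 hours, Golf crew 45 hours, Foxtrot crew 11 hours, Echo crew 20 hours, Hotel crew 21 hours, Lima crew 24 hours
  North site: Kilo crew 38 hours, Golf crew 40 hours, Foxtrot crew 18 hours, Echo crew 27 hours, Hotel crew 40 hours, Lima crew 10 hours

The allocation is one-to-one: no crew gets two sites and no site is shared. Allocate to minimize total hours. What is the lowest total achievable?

This is a one-to-one assignment (minimum-cost bipartite matching).
Optimal: Kilo crew→East site (13 hours), Golf crew→West site (8 hours), Foxtrot crew→Central site (11 hours), Echo crew→Harbor site (8 hours), Hotel crew→South site (18 hours), Lima crew→North site (10 hours) — total 13+8+11+8+18+10 = 68 hours.
Min-entry greedy (repeatedly take the single cheapest remaining cell) gives 69 hours, worse by 1.
Next-best assignment: Kilo crew→South site, Golf crew→West site, Foxtrot crew→Central site, Echo crew→Harbor site, Hotel crew→East site, Lima crew→North site = 69 hours.

Min total: 68 hours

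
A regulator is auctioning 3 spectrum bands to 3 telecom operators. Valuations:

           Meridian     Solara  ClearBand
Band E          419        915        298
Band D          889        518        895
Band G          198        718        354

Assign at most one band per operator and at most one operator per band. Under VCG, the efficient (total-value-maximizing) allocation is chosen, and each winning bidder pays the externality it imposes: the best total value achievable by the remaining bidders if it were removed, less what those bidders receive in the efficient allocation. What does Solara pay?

Solara pays $71M.

Efficient allocation: Meridian→Band D ($889M), Solara→Band E ($915M), ClearBand→Band G ($354M); total welfare W = $2158M.
Solara receives Band E at value $915M, so the others get W − 915 = $1243M.
Without Solara: best allocation of the remaining 2 bidders over all 3 bands is Meridian→Band E ($419M), ClearBand→Band D ($895M), total $1314M.
VCG payment = (others' best without Solara) − (others' welfare with Solara) = 1314 − 1243 = $71M.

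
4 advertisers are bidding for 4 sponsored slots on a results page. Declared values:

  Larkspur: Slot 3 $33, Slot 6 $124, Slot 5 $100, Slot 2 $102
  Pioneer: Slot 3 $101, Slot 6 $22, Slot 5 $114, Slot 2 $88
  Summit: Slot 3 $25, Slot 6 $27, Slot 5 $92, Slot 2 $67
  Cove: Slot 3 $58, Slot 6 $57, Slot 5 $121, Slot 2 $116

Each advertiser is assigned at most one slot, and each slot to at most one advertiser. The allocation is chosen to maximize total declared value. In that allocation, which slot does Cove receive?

Cove receives Slot 2.

Optimal: Larkspur→Slot 6 ($124), Pioneer→Slot 3 ($101), Summit→Slot 5 ($92), Cove→Slot 2 ($116) — total 124+101+92+116 = $433.
Row-greedy (each advertiser in turn takes its best remaining slot) gives $363, worse by 70.
Next-best assignment: Larkspur→Slot 6, Pioneer→Slot 3, Summit→Slot 2, Cove→Slot 5 = $413.
No other one-to-one assignment exceeds $433.
Cove's own top slot is Slot 5 ($121), but forcing Cove→Slot 5 and reassigning the rest optimally gives only $413 — worse by 20.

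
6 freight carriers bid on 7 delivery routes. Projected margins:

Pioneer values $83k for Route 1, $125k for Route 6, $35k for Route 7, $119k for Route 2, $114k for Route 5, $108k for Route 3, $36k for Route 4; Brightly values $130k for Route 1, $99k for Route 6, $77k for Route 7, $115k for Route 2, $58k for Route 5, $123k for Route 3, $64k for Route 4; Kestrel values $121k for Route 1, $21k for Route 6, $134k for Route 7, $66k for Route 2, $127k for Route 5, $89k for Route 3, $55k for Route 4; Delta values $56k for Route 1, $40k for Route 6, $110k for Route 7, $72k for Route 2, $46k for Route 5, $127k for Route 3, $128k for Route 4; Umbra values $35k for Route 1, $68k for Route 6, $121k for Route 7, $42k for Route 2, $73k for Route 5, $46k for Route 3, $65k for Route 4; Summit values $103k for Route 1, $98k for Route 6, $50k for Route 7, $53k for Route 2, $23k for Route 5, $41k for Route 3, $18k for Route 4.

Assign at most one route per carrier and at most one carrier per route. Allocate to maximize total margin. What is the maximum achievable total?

Optimal: Pioneer→Route 6 ($125k), Brightly→Route 3 ($123k), Kestrel→Route 5 ($127k), Delta→Route 4 ($128k), Umbra→Route 7 ($121k), Summit→Route 1 ($103k) — total 125+123+127+128+121+103 = $727k.
Next-best assignment: Pioneer→Route 2, Brightly→Route 1, Kestrel→Route 5, Delta→Route 4, Umbra→Route 7, Summit→Route 6 = $723k.
No other one-to-one assignment exceeds $727k.

Max total: $727k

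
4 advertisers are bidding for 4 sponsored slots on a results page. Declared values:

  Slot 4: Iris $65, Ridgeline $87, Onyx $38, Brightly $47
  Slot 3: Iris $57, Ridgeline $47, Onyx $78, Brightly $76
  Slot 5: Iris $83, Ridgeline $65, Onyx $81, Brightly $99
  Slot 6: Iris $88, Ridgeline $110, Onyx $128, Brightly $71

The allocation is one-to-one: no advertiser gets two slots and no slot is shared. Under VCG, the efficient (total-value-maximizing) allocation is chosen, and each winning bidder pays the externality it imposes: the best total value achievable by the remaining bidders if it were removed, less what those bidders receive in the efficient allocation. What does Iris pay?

Iris pays $23.

Efficient allocation: Iris→Slot 5 ($83), Ridgeline→Slot 4 ($87), Onyx→Slot 6 ($128), Brightly→Slot 3 ($76); total welfare W = $374.
Iris receives Slot 5 at value $83, so the others get W − 83 = $291.
Without Iris: best allocation of the remaining 3 bidders over all 4 slots is Ridgeline→Slot 4 ($87), Onyx→Slot 6 ($128), Brightly→Slot 5 ($99), total $314.
VCG payment = (others' best without Iris) − (others' welfare with Iris) = 314 − 291 = $23.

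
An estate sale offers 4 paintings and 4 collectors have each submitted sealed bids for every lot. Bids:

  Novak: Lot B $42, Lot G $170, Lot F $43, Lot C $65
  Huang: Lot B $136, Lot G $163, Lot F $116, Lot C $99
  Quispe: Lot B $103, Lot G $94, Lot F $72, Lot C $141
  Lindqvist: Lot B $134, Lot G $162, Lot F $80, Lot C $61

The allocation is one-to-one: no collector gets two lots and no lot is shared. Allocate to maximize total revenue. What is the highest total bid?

Max total: $561

Treat this as an assignment problem: match each collector to one lot.
Optimal: Novak→Lot G ($170), Huang→Lot F ($116), Quispe→Lot C ($141), Lindqvist→Lot B ($134) — total 170+116+141+134 = $561.
Column-greedy (each lot in turn goes to its best remaining collector) gives $527, worse by 34.
Swapping Lindqvist↔Huang (Lindqvist→Lot F $80, Huang→Lot B $136) loses 34.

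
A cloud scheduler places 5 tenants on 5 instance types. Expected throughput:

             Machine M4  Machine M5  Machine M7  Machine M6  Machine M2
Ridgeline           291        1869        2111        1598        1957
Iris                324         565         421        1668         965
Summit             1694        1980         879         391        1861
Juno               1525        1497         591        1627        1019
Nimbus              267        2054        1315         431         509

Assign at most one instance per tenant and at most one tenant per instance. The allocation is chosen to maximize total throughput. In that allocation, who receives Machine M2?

Optimal: Ridgeline→Machine M7 (2111 ops/s), Iris→Machine M6 (1668 ops/s), Summit→Machine M2 (1861 ops/s), Juno→Machine M4 (1525 ops/s), Nimbus→Machine M5 (2054 ops/s) — total 2111+1668+1861+1525+2054 = 9219 ops/s.
Row-greedy (each tenant in turn takes its best remaining instance) gives 7793 ops/s, worse by 1426.
Next-best assignment: Ridgeline→Machine M7, Iris→Machine M6, Summit→Machine M4, Juno→Machine M2, Nimbus→Machine M5 = 8546 ops/s.
Every other assignment is strictly worse.
Summit's own top instance is Machine M5 (1980 ops/s), but forcing Summit→Machine M5 and reassigning the rest optimally gives only 8445 ops/s — worse by 774.

Summit receives Machine M2.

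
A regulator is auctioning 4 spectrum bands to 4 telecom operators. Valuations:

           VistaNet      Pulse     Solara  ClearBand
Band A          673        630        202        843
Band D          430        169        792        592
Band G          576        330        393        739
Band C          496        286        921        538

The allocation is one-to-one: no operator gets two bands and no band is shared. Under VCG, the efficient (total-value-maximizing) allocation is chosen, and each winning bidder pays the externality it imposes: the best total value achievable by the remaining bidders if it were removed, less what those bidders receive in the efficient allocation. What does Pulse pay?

Pulse pays $250M.

Efficient allocation: VistaNet→Band D ($430M), Pulse→Band A ($630M), Solara→Band C ($921M), ClearBand→Band G ($739M); total welfare W = $2720M.
Pulse receives Band A at value $630M, so the others get W − 630 = $2090M.
Without Pulse: best allocation of the remaining 3 bidders over all 4 bands is VistaNet→Band G ($576M), Solara→Band C ($921M), ClearBand→Band A ($843M), total $2340M.
VCG payment = (others' best without Pulse) − (others' welfare with Pulse) = 2340 − 2090 = $250M.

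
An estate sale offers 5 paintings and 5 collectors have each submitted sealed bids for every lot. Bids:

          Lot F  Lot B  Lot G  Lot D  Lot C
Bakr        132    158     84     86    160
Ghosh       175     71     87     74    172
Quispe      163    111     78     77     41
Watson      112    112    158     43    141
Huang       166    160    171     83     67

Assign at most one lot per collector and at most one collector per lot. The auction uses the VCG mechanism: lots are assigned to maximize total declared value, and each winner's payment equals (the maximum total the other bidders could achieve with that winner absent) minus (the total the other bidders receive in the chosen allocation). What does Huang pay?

Efficient allocation: Bakr→Lot D ($86), Ghosh→Lot C ($172), Quispe→Lot F ($163), Watson→Lot G ($158), Huang→Lot B ($160); total welfare W = $739.
Huang receives Lot B at value $160, so the others get W − 160 = $579.
Without Huang: best allocation of the remaining 4 bidders over all 5 lots is Bakr→Lot B ($158), Ghosh→Lot C ($172), Quispe→Lot F ($163), Watson→Lot G ($158), total $651.
VCG payment = (others' best without Huang) − (others' welfare with Huang) = 651 − 579 = $72.

Huang pays $72.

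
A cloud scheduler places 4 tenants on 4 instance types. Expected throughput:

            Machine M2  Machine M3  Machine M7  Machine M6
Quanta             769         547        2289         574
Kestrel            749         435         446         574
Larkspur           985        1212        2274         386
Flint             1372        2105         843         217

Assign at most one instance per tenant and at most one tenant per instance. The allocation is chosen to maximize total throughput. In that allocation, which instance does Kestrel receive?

Kestrel receives Machine M6.

Optimal: Quanta→Machine M7 (2289 ops/s), Kestrel→Machine M6 (574 ops/s), Larkspur→Machine M2 (985 ops/s), Flint→Machine M3 (2105 ops/s) — total 2289+574+985+2105 = 5953 ops/s.
Row-greedy (each tenant in turn takes its best remaining instance) gives 4467 ops/s, worse by 1486.
Kestrel's own top instance is Machine M2 (749 ops/s), but forcing Kestrel→Machine M2 and reassigning the rest optimally gives only 5702 ops/s — worse by 251.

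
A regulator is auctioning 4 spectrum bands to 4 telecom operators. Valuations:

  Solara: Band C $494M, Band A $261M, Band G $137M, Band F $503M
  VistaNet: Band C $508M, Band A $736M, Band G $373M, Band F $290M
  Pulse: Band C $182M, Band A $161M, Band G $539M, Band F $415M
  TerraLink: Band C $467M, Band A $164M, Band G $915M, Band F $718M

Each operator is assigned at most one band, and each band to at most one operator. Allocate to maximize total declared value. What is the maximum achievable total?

Optimal: Solara→Band C ($494M), VistaNet→Band A ($736M), Pulse→Band F ($415M), TerraLink→Band G ($915M) — total 494+736+415+915 = $2560M.
Row-greedy (each operator in turn takes its best remaining band) gives $2245M, worse by 315.
Every other assignment is strictly worse.

Max total: $2560M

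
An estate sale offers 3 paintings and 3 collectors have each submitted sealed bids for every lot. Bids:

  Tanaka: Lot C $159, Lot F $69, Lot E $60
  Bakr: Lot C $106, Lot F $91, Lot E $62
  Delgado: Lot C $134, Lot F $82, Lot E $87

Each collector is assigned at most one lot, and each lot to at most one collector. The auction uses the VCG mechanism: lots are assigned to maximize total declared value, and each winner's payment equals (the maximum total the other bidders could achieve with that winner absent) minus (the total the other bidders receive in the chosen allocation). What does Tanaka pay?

Tanaka pays $47.

Efficient allocation: Tanaka→Lot C ($159), Bakr→Lot F ($91), Delgado→Lot E ($87); total welfare W = $337.
Tanaka receives Lot C at value $159, so the others get W − 159 = $178.
Without Tanaka: best allocation of the remaining 2 bidders over all 3 lots is Bakr→Lot F ($91), Delgado→Lot C ($134), total $225.
VCG payment = (others' best without Tanaka) − (others' welfare with Tanaka) = 225 − 178 = $47.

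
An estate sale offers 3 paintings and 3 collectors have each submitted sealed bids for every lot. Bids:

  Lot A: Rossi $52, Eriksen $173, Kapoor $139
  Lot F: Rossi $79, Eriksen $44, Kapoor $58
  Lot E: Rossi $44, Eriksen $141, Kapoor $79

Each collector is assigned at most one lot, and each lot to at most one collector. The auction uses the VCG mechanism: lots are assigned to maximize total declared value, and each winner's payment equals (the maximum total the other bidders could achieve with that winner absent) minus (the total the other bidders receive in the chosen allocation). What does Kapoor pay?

Efficient allocation: Rossi→Lot F ($79), Eriksen→Lot E ($141), Kapoor→Lot A ($139); total welfare W = $359.
Kapoor receives Lot A at value $139, so the others get W − 139 = $220.
Without Kapoor: best allocation of the remaining 2 bidders over all 3 lots is Rossi→Lot F ($79), Eriksen→Lot A ($173), total $252.
VCG payment = (others' best without Kapoor) − (others' welfare with Kapoor) = 252 − 220 = $32.

Kapoor pays $32.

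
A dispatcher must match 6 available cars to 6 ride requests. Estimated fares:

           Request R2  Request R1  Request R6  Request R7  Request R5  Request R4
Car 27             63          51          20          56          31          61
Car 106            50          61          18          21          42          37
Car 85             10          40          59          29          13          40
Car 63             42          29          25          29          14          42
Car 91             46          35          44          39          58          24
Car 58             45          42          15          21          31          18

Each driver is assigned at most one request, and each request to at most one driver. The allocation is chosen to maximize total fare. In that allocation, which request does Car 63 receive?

Optimal: Car 27→Request R7 ($56), Car 106→Request R1 ($61), Car 85→Request R6 ($59), Car 63→Request R4 ($42), Car 91→Request R5 ($58), Car 58→Request R2 ($45) — total 56+61+59+42+58+45 = $321.
Row-greedy (each driver in turn takes its best remaining request) gives $304, worse by 17.
Car 63's own top request is Request R2 ($42), but forcing Car 63→Request R2 and reassigning the rest optimally gives only $302 — worse by 19.

Car 63 receives Request R4.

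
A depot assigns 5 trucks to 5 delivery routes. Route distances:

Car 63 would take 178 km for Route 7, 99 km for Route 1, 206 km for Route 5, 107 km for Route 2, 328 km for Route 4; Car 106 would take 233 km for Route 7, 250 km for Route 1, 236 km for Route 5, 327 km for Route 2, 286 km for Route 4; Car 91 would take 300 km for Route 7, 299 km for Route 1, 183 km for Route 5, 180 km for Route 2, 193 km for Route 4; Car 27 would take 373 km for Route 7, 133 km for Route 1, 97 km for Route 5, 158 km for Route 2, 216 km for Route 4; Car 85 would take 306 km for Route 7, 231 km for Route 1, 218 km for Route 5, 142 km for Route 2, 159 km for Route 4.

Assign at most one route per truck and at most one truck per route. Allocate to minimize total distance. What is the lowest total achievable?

Minimum total: 764 km

Optimal: Car 63→Route 1 (99 km), Car 106→Route 7 (233 km), Car 91→Route 4 (193 km), Car 27→Route 5 (97 km), Car 85→Route 2 (142 km) — total 99+233+193+97+142 = 764 km.
Row-greedy (each truck in turn takes its cheapest remaining route) gives 768 km, worse by 4.
Next-best assignment: Car 63→Route 1, Car 106→Route 7, Car 91→Route 2, Car 27→Route 5, Car 85→Route 4 = 768 km.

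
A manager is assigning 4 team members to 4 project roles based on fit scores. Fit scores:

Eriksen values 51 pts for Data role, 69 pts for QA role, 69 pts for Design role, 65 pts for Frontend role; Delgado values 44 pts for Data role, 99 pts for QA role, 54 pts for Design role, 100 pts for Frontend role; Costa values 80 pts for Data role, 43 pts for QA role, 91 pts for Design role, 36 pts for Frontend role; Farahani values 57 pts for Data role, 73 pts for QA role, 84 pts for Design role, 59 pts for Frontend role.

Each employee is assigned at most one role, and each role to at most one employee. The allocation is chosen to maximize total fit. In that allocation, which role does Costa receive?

Costa receives Data role.

Optimal: Eriksen→QA role (69 pts), Delgado→Frontend role (100 pts), Costa→Data role (80 pts), Farahani→Design role (84 pts) — total 69+100+80+84 = 333 pts.
Column-greedy (each role in turn goes to its best remaining employee) gives 328 pts, worse by 5.
Next-best assignment: Eriksen→Frontend role, Delgado→QA role, Costa→Data role, Farahani→Design role = 328 pts.
Costa's own top role is Design role (91 pts), but forcing Costa→Design role and reassigning the rest optimally gives only 317 pts — worse by 16.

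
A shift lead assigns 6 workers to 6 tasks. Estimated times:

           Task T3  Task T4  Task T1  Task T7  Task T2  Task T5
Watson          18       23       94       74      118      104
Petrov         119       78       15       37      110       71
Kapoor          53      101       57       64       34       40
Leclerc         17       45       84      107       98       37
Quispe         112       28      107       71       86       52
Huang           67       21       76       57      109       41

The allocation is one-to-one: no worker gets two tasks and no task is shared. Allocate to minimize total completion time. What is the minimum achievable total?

Min total: 189 min

Optimal: Watson→Task T3 (18 min), Petrov→Task T1 (15 min), Kapoor→Task T2 (34 min), Leclerc→Task T5 (37 min), Quispe→Task T4 (28 min), Huang→Task T7 (57 min) — total 18+15+34+37+28+57 = 189 min.
Min-entry greedy (repeatedly take the single cheapest remaining cell) gives 213 min, worse by 24.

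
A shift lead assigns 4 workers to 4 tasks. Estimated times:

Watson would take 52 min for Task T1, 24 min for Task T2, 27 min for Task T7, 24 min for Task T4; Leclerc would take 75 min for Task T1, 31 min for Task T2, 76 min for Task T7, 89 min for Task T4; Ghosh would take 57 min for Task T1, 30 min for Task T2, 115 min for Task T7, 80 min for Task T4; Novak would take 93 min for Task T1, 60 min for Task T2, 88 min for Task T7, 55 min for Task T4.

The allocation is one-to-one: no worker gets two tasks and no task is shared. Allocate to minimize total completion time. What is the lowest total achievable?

Minimum total: 170 min

This is the linear assignment problem.
Optimal: Watson→Task T7 (27 min), Leclerc→Task T2 (31 min), Ghosh→Task T1 (57 min), Novak→Task T4 (55 min) — total 27+31+57+55 = 170 min.
Min-entry greedy (repeatedly take the single cheapest remaining cell) gives 212 min, worse by 42.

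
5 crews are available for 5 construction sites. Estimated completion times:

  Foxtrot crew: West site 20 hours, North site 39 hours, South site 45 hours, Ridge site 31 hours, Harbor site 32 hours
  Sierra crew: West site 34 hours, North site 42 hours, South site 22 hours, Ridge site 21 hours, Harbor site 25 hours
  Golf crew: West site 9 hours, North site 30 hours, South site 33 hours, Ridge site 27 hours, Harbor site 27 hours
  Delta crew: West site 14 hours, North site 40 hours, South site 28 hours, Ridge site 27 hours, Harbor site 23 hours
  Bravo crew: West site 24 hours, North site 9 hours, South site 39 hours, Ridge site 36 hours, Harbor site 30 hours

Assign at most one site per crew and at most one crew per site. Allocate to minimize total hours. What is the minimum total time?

Minimum total: 94 hours

Optimal: Foxtrot crew→Ridge site (31 hours), Sierra crew→South site (22 hours), Golf crew→West site (9 hours), Delta crew→Harbor site (23 hours), Bravo crew→North site (9 hours) — total 31+22+9+23+9 = 94 hours.
Next-best assignment: Foxtrot crew→Harbor site, Sierra crew→South site, Golf crew→West site, Delta crew→Ridge site, Bravo crew→North site = 99 hours.
Checked against all permutations: 94 hours is optimal.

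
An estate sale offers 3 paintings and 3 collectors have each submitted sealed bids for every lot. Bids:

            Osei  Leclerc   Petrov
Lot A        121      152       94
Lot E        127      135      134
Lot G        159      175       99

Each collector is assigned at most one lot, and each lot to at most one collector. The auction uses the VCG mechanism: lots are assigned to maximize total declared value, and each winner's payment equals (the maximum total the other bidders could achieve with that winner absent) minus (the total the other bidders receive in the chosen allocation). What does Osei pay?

Efficient allocation: Osei→Lot G ($159), Leclerc→Lot A ($152), Petrov→Lot E ($134); total welfare W = $445.
Osei receives Lot G at value $159, so the others get W − 159 = $286.
Without Osei: best allocation of the remaining 2 bidders over all 3 lots is Leclerc→Lot G ($175), Petrov→Lot E ($134), total $309.
VCG payment = (others' best without Osei) − (others' welfare with Osei) = 309 − 286 = $23.

Osei pays $23.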